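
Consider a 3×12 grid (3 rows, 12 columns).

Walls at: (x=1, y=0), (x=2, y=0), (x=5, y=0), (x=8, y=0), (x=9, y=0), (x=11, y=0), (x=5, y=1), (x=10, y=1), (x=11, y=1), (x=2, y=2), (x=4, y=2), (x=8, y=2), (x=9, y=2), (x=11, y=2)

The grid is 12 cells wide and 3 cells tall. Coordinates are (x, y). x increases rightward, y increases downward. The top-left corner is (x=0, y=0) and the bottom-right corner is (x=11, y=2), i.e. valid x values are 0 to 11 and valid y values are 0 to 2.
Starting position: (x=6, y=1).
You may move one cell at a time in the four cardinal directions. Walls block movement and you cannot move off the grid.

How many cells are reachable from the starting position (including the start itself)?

Answer: Reachable cells: 9

Derivation:
BFS flood-fill from (x=6, y=1):
  Distance 0: (x=6, y=1)
  Distance 1: (x=6, y=0), (x=7, y=1), (x=6, y=2)
  Distance 2: (x=7, y=0), (x=8, y=1), (x=5, y=2), (x=7, y=2)
  Distance 3: (x=9, y=1)
Total reachable: 9 (grid has 22 open cells total)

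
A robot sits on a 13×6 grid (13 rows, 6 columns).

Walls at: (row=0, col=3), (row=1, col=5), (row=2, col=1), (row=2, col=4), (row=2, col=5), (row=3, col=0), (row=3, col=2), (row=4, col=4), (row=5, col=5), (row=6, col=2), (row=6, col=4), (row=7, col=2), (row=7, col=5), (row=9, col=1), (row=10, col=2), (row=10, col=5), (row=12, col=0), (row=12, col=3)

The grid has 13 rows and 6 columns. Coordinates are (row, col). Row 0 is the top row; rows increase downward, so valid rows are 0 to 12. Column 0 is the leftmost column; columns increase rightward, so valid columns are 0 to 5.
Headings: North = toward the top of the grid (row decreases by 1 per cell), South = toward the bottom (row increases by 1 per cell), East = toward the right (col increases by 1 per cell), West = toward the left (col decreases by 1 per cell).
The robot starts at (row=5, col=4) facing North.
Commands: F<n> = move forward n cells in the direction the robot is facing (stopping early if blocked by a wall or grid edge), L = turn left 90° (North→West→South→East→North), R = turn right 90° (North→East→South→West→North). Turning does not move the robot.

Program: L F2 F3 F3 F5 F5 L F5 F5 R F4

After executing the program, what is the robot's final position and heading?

Answer: Final position: (row=11, col=0), facing West

Derivation:
Start: (row=5, col=4), facing North
  L: turn left, now facing West
  F2: move forward 2, now at (row=5, col=2)
  F3: move forward 2/3 (blocked), now at (row=5, col=0)
  F3: move forward 0/3 (blocked), now at (row=5, col=0)
  F5: move forward 0/5 (blocked), now at (row=5, col=0)
  F5: move forward 0/5 (blocked), now at (row=5, col=0)
  L: turn left, now facing South
  F5: move forward 5, now at (row=10, col=0)
  F5: move forward 1/5 (blocked), now at (row=11, col=0)
  R: turn right, now facing West
  F4: move forward 0/4 (blocked), now at (row=11, col=0)
Final: (row=11, col=0), facing West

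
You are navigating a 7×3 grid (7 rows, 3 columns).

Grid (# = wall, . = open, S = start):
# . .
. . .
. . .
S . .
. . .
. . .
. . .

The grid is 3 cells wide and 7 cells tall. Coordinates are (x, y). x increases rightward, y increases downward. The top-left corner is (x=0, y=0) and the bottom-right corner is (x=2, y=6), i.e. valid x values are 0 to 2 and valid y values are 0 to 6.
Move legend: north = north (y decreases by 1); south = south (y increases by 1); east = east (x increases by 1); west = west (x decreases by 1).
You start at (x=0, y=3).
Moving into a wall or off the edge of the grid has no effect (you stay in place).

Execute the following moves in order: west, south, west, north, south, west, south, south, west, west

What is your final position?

Start: (x=0, y=3)
  west (west): blocked, stay at (x=0, y=3)
  south (south): (x=0, y=3) -> (x=0, y=4)
  west (west): blocked, stay at (x=0, y=4)
  north (north): (x=0, y=4) -> (x=0, y=3)
  south (south): (x=0, y=3) -> (x=0, y=4)
  west (west): blocked, stay at (x=0, y=4)
  south (south): (x=0, y=4) -> (x=0, y=5)
  south (south): (x=0, y=5) -> (x=0, y=6)
  west (west): blocked, stay at (x=0, y=6)
  west (west): blocked, stay at (x=0, y=6)
Final: (x=0, y=6)

Answer: Final position: (x=0, y=6)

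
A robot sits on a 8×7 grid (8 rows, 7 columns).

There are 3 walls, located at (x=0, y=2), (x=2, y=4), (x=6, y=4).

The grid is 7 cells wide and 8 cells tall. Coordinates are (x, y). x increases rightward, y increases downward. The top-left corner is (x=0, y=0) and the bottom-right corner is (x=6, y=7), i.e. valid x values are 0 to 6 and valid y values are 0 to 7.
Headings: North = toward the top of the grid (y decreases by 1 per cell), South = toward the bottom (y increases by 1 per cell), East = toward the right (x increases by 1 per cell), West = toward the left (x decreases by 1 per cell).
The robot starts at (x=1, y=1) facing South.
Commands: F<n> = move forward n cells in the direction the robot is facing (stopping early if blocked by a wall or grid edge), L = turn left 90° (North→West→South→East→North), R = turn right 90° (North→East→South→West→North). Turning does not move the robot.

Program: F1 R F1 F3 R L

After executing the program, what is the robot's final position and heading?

Start: (x=1, y=1), facing South
  F1: move forward 1, now at (x=1, y=2)
  R: turn right, now facing West
  F1: move forward 0/1 (blocked), now at (x=1, y=2)
  F3: move forward 0/3 (blocked), now at (x=1, y=2)
  R: turn right, now facing North
  L: turn left, now facing West
Final: (x=1, y=2), facing West

Answer: Final position: (x=1, y=2), facing West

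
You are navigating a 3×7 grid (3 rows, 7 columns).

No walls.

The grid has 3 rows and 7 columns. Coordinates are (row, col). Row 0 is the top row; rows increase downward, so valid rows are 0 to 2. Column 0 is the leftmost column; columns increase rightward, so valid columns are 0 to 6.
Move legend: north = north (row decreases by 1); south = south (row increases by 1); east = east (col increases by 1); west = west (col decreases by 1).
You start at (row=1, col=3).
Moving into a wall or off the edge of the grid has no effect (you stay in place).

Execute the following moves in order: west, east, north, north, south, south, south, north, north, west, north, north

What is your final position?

Start: (row=1, col=3)
  west (west): (row=1, col=3) -> (row=1, col=2)
  east (east): (row=1, col=2) -> (row=1, col=3)
  north (north): (row=1, col=3) -> (row=0, col=3)
  north (north): blocked, stay at (row=0, col=3)
  south (south): (row=0, col=3) -> (row=1, col=3)
  south (south): (row=1, col=3) -> (row=2, col=3)
  south (south): blocked, stay at (row=2, col=3)
  north (north): (row=2, col=3) -> (row=1, col=3)
  north (north): (row=1, col=3) -> (row=0, col=3)
  west (west): (row=0, col=3) -> (row=0, col=2)
  north (north): blocked, stay at (row=0, col=2)
  north (north): blocked, stay at (row=0, col=2)
Final: (row=0, col=2)

Answer: Final position: (row=0, col=2)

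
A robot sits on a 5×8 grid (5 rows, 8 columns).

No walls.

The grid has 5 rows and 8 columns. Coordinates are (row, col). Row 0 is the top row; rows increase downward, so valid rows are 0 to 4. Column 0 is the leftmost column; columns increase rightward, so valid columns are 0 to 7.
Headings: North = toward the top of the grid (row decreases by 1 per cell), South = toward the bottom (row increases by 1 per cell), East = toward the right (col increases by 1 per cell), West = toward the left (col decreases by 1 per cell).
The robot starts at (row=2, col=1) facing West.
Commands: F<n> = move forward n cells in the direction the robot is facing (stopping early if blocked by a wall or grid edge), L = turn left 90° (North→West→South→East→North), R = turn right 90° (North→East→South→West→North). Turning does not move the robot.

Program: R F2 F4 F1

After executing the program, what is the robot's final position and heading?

Answer: Final position: (row=0, col=1), facing North

Derivation:
Start: (row=2, col=1), facing West
  R: turn right, now facing North
  F2: move forward 2, now at (row=0, col=1)
  F4: move forward 0/4 (blocked), now at (row=0, col=1)
  F1: move forward 0/1 (blocked), now at (row=0, col=1)
Final: (row=0, col=1), facing North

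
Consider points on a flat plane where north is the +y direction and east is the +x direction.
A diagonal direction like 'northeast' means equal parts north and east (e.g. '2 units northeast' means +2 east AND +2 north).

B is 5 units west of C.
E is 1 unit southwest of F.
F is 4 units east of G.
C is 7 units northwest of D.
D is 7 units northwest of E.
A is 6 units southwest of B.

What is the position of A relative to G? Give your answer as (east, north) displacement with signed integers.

Place G at the origin (east=0, north=0).
  F is 4 units east of G: delta (east=+4, north=+0); F at (east=4, north=0).
  E is 1 unit southwest of F: delta (east=-1, north=-1); E at (east=3, north=-1).
  D is 7 units northwest of E: delta (east=-7, north=+7); D at (east=-4, north=6).
  C is 7 units northwest of D: delta (east=-7, north=+7); C at (east=-11, north=13).
  B is 5 units west of C: delta (east=-5, north=+0); B at (east=-16, north=13).
  A is 6 units southwest of B: delta (east=-6, north=-6); A at (east=-22, north=7).
Therefore A relative to G: (east=-22, north=7).

Answer: A is at (east=-22, north=7) relative to G.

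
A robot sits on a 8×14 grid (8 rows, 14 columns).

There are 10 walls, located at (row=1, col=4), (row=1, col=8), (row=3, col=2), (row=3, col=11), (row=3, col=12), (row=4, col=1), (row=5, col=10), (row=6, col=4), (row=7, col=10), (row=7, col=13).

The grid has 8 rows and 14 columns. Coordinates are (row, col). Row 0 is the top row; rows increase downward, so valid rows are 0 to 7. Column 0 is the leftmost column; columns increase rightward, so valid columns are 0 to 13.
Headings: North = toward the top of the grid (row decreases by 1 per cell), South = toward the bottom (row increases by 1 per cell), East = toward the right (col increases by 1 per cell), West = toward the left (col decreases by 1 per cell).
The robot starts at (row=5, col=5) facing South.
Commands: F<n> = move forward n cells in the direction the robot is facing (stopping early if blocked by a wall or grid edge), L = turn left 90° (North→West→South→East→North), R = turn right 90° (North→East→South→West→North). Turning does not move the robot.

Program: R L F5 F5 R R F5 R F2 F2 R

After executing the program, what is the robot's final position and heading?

Start: (row=5, col=5), facing South
  R: turn right, now facing West
  L: turn left, now facing South
  F5: move forward 2/5 (blocked), now at (row=7, col=5)
  F5: move forward 0/5 (blocked), now at (row=7, col=5)
  R: turn right, now facing West
  R: turn right, now facing North
  F5: move forward 5, now at (row=2, col=5)
  R: turn right, now facing East
  F2: move forward 2, now at (row=2, col=7)
  F2: move forward 2, now at (row=2, col=9)
  R: turn right, now facing South
Final: (row=2, col=9), facing South

Answer: Final position: (row=2, col=9), facing South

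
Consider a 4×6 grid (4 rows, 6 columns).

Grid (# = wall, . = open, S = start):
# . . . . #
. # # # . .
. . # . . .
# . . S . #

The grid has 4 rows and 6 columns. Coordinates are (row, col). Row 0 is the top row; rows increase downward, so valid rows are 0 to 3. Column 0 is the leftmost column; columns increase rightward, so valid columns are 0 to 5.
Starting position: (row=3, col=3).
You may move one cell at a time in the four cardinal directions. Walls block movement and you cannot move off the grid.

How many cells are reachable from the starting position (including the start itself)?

BFS flood-fill from (row=3, col=3):
  Distance 0: (row=3, col=3)
  Distance 1: (row=2, col=3), (row=3, col=2), (row=3, col=4)
  Distance 2: (row=2, col=4), (row=3, col=1)
  Distance 3: (row=1, col=4), (row=2, col=1), (row=2, col=5)
  Distance 4: (row=0, col=4), (row=1, col=5), (row=2, col=0)
  Distance 5: (row=0, col=3), (row=1, col=0)
  Distance 6: (row=0, col=2)
  Distance 7: (row=0, col=1)
Total reachable: 16 (grid has 16 open cells total)

Answer: Reachable cells: 16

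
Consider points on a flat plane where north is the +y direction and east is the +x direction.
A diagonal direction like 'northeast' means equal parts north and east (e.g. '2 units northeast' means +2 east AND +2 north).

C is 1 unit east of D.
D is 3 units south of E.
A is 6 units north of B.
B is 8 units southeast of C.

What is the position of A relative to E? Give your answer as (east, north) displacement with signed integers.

Place E at the origin (east=0, north=0).
  D is 3 units south of E: delta (east=+0, north=-3); D at (east=0, north=-3).
  C is 1 unit east of D: delta (east=+1, north=+0); C at (east=1, north=-3).
  B is 8 units southeast of C: delta (east=+8, north=-8); B at (east=9, north=-11).
  A is 6 units north of B: delta (east=+0, north=+6); A at (east=9, north=-5).
Therefore A relative to E: (east=9, north=-5).

Answer: A is at (east=9, north=-5) relative to E.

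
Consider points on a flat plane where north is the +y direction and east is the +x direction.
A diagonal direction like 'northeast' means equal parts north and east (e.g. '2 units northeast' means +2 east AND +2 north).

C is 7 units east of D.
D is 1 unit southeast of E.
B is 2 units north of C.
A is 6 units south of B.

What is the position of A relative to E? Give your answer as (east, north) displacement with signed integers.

Answer: A is at (east=8, north=-5) relative to E.

Derivation:
Place E at the origin (east=0, north=0).
  D is 1 unit southeast of E: delta (east=+1, north=-1); D at (east=1, north=-1).
  C is 7 units east of D: delta (east=+7, north=+0); C at (east=8, north=-1).
  B is 2 units north of C: delta (east=+0, north=+2); B at (east=8, north=1).
  A is 6 units south of B: delta (east=+0, north=-6); A at (east=8, north=-5).
Therefore A relative to E: (east=8, north=-5).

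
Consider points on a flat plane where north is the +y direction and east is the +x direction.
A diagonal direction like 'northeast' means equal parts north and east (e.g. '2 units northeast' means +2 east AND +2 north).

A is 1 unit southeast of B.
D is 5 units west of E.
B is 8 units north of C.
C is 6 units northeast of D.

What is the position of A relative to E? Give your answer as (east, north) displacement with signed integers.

Place E at the origin (east=0, north=0).
  D is 5 units west of E: delta (east=-5, north=+0); D at (east=-5, north=0).
  C is 6 units northeast of D: delta (east=+6, north=+6); C at (east=1, north=6).
  B is 8 units north of C: delta (east=+0, north=+8); B at (east=1, north=14).
  A is 1 unit southeast of B: delta (east=+1, north=-1); A at (east=2, north=13).
Therefore A relative to E: (east=2, north=13).

Answer: A is at (east=2, north=13) relative to E.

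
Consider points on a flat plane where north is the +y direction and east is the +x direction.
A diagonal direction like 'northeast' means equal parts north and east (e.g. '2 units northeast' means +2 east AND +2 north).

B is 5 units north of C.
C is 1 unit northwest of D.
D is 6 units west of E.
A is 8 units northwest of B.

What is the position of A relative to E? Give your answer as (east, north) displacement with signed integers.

Place E at the origin (east=0, north=0).
  D is 6 units west of E: delta (east=-6, north=+0); D at (east=-6, north=0).
  C is 1 unit northwest of D: delta (east=-1, north=+1); C at (east=-7, north=1).
  B is 5 units north of C: delta (east=+0, north=+5); B at (east=-7, north=6).
  A is 8 units northwest of B: delta (east=-8, north=+8); A at (east=-15, north=14).
Therefore A relative to E: (east=-15, north=14).

Answer: A is at (east=-15, north=14) relative to E.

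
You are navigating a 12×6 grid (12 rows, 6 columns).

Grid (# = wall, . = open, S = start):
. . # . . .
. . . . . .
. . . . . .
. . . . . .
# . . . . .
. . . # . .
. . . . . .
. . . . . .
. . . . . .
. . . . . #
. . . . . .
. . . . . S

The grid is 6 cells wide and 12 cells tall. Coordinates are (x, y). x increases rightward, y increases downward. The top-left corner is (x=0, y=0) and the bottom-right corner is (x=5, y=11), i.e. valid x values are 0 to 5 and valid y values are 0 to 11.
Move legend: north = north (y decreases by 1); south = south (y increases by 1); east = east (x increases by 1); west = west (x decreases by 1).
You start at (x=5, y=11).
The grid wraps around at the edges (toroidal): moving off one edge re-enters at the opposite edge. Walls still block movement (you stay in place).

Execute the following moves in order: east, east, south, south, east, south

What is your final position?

Start: (x=5, y=11)
  east (east): (x=5, y=11) -> (x=0, y=11)
  east (east): (x=0, y=11) -> (x=1, y=11)
  south (south): (x=1, y=11) -> (x=1, y=0)
  south (south): (x=1, y=0) -> (x=1, y=1)
  east (east): (x=1, y=1) -> (x=2, y=1)
  south (south): (x=2, y=1) -> (x=2, y=2)
Final: (x=2, y=2)

Answer: Final position: (x=2, y=2)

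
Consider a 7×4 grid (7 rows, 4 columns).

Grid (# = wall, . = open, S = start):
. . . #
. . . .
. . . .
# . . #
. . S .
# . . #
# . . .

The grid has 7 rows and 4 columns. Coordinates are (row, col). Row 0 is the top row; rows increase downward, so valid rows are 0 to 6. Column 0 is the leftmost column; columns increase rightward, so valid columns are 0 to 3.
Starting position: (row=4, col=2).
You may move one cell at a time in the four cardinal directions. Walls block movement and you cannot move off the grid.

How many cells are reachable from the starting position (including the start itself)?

Answer: Reachable cells: 22

Derivation:
BFS flood-fill from (row=4, col=2):
  Distance 0: (row=4, col=2)
  Distance 1: (row=3, col=2), (row=4, col=1), (row=4, col=3), (row=5, col=2)
  Distance 2: (row=2, col=2), (row=3, col=1), (row=4, col=0), (row=5, col=1), (row=6, col=2)
  Distance 3: (row=1, col=2), (row=2, col=1), (row=2, col=3), (row=6, col=1), (row=6, col=3)
  Distance 4: (row=0, col=2), (row=1, col=1), (row=1, col=3), (row=2, col=0)
  Distance 5: (row=0, col=1), (row=1, col=0)
  Distance 6: (row=0, col=0)
Total reachable: 22 (grid has 22 open cells total)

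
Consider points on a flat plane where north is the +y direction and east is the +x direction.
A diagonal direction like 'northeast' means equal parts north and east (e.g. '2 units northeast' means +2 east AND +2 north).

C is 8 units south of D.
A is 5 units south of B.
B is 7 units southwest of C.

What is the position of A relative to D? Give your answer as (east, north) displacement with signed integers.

Place D at the origin (east=0, north=0).
  C is 8 units south of D: delta (east=+0, north=-8); C at (east=0, north=-8).
  B is 7 units southwest of C: delta (east=-7, north=-7); B at (east=-7, north=-15).
  A is 5 units south of B: delta (east=+0, north=-5); A at (east=-7, north=-20).
Therefore A relative to D: (east=-7, north=-20).

Answer: A is at (east=-7, north=-20) relative to D.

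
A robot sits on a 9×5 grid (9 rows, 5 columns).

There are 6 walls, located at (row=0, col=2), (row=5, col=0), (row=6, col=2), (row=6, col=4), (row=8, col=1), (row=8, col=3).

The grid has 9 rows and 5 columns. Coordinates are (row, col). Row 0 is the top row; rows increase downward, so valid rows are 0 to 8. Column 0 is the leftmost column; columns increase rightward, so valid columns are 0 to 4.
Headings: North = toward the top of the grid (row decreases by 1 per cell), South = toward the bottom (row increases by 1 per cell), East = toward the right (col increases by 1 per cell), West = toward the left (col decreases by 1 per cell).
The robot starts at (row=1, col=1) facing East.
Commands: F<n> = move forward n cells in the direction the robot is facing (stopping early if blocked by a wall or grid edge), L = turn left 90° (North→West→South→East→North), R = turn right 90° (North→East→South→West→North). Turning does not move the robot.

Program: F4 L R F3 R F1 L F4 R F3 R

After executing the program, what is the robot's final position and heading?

Answer: Final position: (row=5, col=4), facing West

Derivation:
Start: (row=1, col=1), facing East
  F4: move forward 3/4 (blocked), now at (row=1, col=4)
  L: turn left, now facing North
  R: turn right, now facing East
  F3: move forward 0/3 (blocked), now at (row=1, col=4)
  R: turn right, now facing South
  F1: move forward 1, now at (row=2, col=4)
  L: turn left, now facing East
  F4: move forward 0/4 (blocked), now at (row=2, col=4)
  R: turn right, now facing South
  F3: move forward 3, now at (row=5, col=4)
  R: turn right, now facing West
Final: (row=5, col=4), facing West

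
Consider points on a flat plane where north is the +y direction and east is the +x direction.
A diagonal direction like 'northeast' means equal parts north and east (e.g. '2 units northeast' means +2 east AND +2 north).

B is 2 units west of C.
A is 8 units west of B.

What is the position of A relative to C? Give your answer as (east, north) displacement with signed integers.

Answer: A is at (east=-10, north=0) relative to C.

Derivation:
Place C at the origin (east=0, north=0).
  B is 2 units west of C: delta (east=-2, north=+0); B at (east=-2, north=0).
  A is 8 units west of B: delta (east=-8, north=+0); A at (east=-10, north=0).
Therefore A relative to C: (east=-10, north=0).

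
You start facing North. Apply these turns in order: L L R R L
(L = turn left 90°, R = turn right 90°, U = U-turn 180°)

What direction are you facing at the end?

Start: North
  L (left (90° counter-clockwise)) -> West
  L (left (90° counter-clockwise)) -> South
  R (right (90° clockwise)) -> West
  R (right (90° clockwise)) -> North
  L (left (90° counter-clockwise)) -> West
Final: West

Answer: Final heading: West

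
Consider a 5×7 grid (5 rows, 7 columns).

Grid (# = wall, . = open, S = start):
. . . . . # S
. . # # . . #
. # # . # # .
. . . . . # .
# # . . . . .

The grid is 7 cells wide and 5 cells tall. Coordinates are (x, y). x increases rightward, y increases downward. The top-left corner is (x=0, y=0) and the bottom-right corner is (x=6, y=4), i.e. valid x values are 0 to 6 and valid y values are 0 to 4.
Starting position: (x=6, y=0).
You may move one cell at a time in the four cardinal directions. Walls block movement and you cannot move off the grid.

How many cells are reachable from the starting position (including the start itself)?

Answer: Reachable cells: 1

Derivation:
BFS flood-fill from (x=6, y=0):
  Distance 0: (x=6, y=0)
Total reachable: 1 (grid has 24 open cells total)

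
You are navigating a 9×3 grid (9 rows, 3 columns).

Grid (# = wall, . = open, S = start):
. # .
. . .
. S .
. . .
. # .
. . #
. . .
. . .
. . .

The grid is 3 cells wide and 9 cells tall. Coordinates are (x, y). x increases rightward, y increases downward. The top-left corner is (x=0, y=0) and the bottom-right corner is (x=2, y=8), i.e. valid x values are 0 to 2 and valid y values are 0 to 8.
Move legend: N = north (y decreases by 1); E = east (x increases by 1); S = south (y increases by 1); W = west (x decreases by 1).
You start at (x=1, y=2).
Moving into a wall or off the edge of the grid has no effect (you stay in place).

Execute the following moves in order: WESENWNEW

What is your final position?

Start: (x=1, y=2)
  W (west): (x=1, y=2) -> (x=0, y=2)
  E (east): (x=0, y=2) -> (x=1, y=2)
  S (south): (x=1, y=2) -> (x=1, y=3)
  E (east): (x=1, y=3) -> (x=2, y=3)
  N (north): (x=2, y=3) -> (x=2, y=2)
  W (west): (x=2, y=2) -> (x=1, y=2)
  N (north): (x=1, y=2) -> (x=1, y=1)
  E (east): (x=1, y=1) -> (x=2, y=1)
  W (west): (x=2, y=1) -> (x=1, y=1)
Final: (x=1, y=1)

Answer: Final position: (x=1, y=1)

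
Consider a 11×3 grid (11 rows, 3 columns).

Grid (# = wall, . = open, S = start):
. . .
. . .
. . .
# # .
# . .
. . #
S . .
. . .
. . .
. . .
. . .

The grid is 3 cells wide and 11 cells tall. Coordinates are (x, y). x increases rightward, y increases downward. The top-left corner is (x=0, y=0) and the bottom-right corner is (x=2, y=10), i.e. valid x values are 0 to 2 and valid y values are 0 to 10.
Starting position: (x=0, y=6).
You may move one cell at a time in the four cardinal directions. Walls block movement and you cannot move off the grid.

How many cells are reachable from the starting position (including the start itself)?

Answer: Reachable cells: 29

Derivation:
BFS flood-fill from (x=0, y=6):
  Distance 0: (x=0, y=6)
  Distance 1: (x=0, y=5), (x=1, y=6), (x=0, y=7)
  Distance 2: (x=1, y=5), (x=2, y=6), (x=1, y=7), (x=0, y=8)
  Distance 3: (x=1, y=4), (x=2, y=7), (x=1, y=8), (x=0, y=9)
  Distance 4: (x=2, y=4), (x=2, y=8), (x=1, y=9), (x=0, y=10)
  Distance 5: (x=2, y=3), (x=2, y=9), (x=1, y=10)
  Distance 6: (x=2, y=2), (x=2, y=10)
  Distance 7: (x=2, y=1), (x=1, y=2)
  Distance 8: (x=2, y=0), (x=1, y=1), (x=0, y=2)
  Distance 9: (x=1, y=0), (x=0, y=1)
  Distance 10: (x=0, y=0)
Total reachable: 29 (grid has 29 open cells total)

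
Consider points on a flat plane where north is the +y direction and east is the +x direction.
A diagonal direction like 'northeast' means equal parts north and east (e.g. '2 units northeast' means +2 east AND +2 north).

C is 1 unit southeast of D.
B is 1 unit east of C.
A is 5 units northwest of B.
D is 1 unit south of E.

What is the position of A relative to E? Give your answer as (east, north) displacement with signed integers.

Answer: A is at (east=-3, north=3) relative to E.

Derivation:
Place E at the origin (east=0, north=0).
  D is 1 unit south of E: delta (east=+0, north=-1); D at (east=0, north=-1).
  C is 1 unit southeast of D: delta (east=+1, north=-1); C at (east=1, north=-2).
  B is 1 unit east of C: delta (east=+1, north=+0); B at (east=2, north=-2).
  A is 5 units northwest of B: delta (east=-5, north=+5); A at (east=-3, north=3).
Therefore A relative to E: (east=-3, north=3).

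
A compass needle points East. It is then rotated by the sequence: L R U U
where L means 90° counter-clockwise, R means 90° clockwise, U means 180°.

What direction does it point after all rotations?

Answer: Final heading: East

Derivation:
Start: East
  L (left (90° counter-clockwise)) -> North
  R (right (90° clockwise)) -> East
  U (U-turn (180°)) -> West
  U (U-turn (180°)) -> East
Final: East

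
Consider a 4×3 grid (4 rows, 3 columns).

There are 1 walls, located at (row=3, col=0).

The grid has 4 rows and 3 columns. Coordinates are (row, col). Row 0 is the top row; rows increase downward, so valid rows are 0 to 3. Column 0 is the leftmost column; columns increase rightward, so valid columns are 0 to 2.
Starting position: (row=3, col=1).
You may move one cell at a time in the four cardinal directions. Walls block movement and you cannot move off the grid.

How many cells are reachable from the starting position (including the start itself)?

Answer: Reachable cells: 11

Derivation:
BFS flood-fill from (row=3, col=1):
  Distance 0: (row=3, col=1)
  Distance 1: (row=2, col=1), (row=3, col=2)
  Distance 2: (row=1, col=1), (row=2, col=0), (row=2, col=2)
  Distance 3: (row=0, col=1), (row=1, col=0), (row=1, col=2)
  Distance 4: (row=0, col=0), (row=0, col=2)
Total reachable: 11 (grid has 11 open cells total)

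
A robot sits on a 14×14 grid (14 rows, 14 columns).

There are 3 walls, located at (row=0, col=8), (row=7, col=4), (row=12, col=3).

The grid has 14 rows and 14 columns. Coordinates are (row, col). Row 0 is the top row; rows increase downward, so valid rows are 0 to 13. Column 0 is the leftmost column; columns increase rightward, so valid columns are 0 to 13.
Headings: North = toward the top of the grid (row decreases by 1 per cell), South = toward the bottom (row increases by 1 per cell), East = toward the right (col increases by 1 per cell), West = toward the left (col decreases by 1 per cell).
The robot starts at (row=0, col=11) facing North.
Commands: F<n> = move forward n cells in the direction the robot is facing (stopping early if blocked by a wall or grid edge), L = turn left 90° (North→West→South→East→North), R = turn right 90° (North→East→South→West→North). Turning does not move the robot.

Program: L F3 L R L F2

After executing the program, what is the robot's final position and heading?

Start: (row=0, col=11), facing North
  L: turn left, now facing West
  F3: move forward 2/3 (blocked), now at (row=0, col=9)
  L: turn left, now facing South
  R: turn right, now facing West
  L: turn left, now facing South
  F2: move forward 2, now at (row=2, col=9)
Final: (row=2, col=9), facing South

Answer: Final position: (row=2, col=9), facing South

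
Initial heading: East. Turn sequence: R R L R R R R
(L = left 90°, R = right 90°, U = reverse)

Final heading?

Start: East
  R (right (90° clockwise)) -> South
  R (right (90° clockwise)) -> West
  L (left (90° counter-clockwise)) -> South
  R (right (90° clockwise)) -> West
  R (right (90° clockwise)) -> North
  R (right (90° clockwise)) -> East
  R (right (90° clockwise)) -> South
Final: South

Answer: Final heading: South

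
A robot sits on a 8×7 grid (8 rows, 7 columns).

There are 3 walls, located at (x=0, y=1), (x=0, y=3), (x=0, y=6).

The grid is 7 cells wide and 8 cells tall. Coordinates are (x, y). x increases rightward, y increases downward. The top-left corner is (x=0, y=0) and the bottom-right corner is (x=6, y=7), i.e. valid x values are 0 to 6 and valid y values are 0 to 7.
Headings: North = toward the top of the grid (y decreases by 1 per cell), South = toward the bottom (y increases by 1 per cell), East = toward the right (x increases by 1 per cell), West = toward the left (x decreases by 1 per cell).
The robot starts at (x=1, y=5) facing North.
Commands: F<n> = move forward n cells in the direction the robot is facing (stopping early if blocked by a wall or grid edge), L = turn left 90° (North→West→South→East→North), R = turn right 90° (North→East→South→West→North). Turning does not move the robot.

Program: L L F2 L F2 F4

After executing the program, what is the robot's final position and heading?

Answer: Final position: (x=6, y=7), facing East

Derivation:
Start: (x=1, y=5), facing North
  L: turn left, now facing West
  L: turn left, now facing South
  F2: move forward 2, now at (x=1, y=7)
  L: turn left, now facing East
  F2: move forward 2, now at (x=3, y=7)
  F4: move forward 3/4 (blocked), now at (x=6, y=7)
Final: (x=6, y=7), facing East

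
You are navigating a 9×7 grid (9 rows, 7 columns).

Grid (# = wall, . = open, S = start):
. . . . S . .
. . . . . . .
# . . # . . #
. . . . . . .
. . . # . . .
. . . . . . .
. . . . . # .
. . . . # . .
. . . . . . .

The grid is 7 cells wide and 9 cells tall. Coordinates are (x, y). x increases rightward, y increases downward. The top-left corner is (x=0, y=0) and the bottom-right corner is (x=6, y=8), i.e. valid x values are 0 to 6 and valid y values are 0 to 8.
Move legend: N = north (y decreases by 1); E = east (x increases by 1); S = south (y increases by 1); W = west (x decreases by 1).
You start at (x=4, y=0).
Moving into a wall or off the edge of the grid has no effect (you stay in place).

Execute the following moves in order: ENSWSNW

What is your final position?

Answer: Final position: (x=3, y=1)

Derivation:
Start: (x=4, y=0)
  E (east): (x=4, y=0) -> (x=5, y=0)
  N (north): blocked, stay at (x=5, y=0)
  S (south): (x=5, y=0) -> (x=5, y=1)
  W (west): (x=5, y=1) -> (x=4, y=1)
  S (south): (x=4, y=1) -> (x=4, y=2)
  N (north): (x=4, y=2) -> (x=4, y=1)
  W (west): (x=4, y=1) -> (x=3, y=1)
Final: (x=3, y=1)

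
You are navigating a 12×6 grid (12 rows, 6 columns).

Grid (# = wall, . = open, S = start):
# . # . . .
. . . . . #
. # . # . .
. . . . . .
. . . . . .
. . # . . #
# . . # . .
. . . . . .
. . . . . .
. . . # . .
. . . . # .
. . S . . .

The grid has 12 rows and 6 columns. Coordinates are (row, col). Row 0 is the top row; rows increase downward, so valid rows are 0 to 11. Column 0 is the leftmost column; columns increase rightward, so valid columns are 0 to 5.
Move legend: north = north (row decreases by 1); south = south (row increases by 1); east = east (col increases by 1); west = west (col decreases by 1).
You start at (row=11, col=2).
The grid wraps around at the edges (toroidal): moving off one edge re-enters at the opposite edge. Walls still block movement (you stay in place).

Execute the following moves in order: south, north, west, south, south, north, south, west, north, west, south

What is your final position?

Answer: Final position: (row=11, col=0)

Derivation:
Start: (row=11, col=2)
  south (south): blocked, stay at (row=11, col=2)
  north (north): (row=11, col=2) -> (row=10, col=2)
  west (west): (row=10, col=2) -> (row=10, col=1)
  south (south): (row=10, col=1) -> (row=11, col=1)
  south (south): (row=11, col=1) -> (row=0, col=1)
  north (north): (row=0, col=1) -> (row=11, col=1)
  south (south): (row=11, col=1) -> (row=0, col=1)
  west (west): blocked, stay at (row=0, col=1)
  north (north): (row=0, col=1) -> (row=11, col=1)
  west (west): (row=11, col=1) -> (row=11, col=0)
  south (south): blocked, stay at (row=11, col=0)
Final: (row=11, col=0)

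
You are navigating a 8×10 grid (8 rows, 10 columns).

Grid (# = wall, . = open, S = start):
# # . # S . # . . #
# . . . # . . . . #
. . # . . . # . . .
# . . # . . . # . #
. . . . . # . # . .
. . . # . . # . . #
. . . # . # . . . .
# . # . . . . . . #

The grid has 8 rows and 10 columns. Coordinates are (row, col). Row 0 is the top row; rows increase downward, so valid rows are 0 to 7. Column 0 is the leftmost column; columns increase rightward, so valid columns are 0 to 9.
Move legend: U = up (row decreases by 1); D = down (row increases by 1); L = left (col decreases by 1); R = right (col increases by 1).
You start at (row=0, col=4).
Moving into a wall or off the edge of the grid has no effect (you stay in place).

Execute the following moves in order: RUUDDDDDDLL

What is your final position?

Start: (row=0, col=4)
  R (right): (row=0, col=4) -> (row=0, col=5)
  U (up): blocked, stay at (row=0, col=5)
  U (up): blocked, stay at (row=0, col=5)
  D (down): (row=0, col=5) -> (row=1, col=5)
  D (down): (row=1, col=5) -> (row=2, col=5)
  D (down): (row=2, col=5) -> (row=3, col=5)
  [×3]D (down): blocked, stay at (row=3, col=5)
  L (left): (row=3, col=5) -> (row=3, col=4)
  L (left): blocked, stay at (row=3, col=4)
Final: (row=3, col=4)

Answer: Final position: (row=3, col=4)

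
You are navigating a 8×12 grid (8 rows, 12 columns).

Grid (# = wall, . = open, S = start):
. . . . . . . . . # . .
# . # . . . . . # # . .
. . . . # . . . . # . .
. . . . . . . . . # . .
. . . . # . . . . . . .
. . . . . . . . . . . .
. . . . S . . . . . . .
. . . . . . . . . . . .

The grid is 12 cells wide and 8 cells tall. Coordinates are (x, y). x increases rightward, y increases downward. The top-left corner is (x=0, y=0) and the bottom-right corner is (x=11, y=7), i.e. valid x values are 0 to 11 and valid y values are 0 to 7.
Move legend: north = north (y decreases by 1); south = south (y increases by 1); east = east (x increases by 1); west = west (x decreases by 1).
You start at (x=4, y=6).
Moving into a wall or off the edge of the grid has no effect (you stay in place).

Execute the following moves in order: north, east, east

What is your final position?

Start: (x=4, y=6)
  north (north): (x=4, y=6) -> (x=4, y=5)
  east (east): (x=4, y=5) -> (x=5, y=5)
  east (east): (x=5, y=5) -> (x=6, y=5)
Final: (x=6, y=5)

Answer: Final position: (x=6, y=5)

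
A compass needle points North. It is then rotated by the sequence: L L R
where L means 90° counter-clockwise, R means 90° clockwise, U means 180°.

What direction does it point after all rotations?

Answer: Final heading: West

Derivation:
Start: North
  L (left (90° counter-clockwise)) -> West
  L (left (90° counter-clockwise)) -> South
  R (right (90° clockwise)) -> West
Final: West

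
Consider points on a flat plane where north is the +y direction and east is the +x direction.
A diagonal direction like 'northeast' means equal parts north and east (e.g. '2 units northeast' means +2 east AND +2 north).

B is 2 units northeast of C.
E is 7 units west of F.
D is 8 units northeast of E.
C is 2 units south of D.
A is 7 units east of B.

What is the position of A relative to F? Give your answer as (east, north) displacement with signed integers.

Answer: A is at (east=10, north=8) relative to F.

Derivation:
Place F at the origin (east=0, north=0).
  E is 7 units west of F: delta (east=-7, north=+0); E at (east=-7, north=0).
  D is 8 units northeast of E: delta (east=+8, north=+8); D at (east=1, north=8).
  C is 2 units south of D: delta (east=+0, north=-2); C at (east=1, north=6).
  B is 2 units northeast of C: delta (east=+2, north=+2); B at (east=3, north=8).
  A is 7 units east of B: delta (east=+7, north=+0); A at (east=10, north=8).
Therefore A relative to F: (east=10, north=8).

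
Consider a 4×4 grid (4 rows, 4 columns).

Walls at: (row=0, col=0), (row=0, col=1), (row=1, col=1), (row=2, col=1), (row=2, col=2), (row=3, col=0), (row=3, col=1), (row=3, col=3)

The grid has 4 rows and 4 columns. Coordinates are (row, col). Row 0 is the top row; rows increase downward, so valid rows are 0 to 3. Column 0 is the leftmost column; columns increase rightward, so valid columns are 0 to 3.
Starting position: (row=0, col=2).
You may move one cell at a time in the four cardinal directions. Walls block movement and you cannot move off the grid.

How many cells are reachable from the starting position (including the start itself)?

Answer: Reachable cells: 5

Derivation:
BFS flood-fill from (row=0, col=2):
  Distance 0: (row=0, col=2)
  Distance 1: (row=0, col=3), (row=1, col=2)
  Distance 2: (row=1, col=3)
  Distance 3: (row=2, col=3)
Total reachable: 5 (grid has 8 open cells total)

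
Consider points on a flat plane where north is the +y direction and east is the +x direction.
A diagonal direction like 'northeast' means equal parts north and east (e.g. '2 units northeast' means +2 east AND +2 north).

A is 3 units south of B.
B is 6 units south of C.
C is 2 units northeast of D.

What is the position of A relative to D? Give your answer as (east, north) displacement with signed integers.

Place D at the origin (east=0, north=0).
  C is 2 units northeast of D: delta (east=+2, north=+2); C at (east=2, north=2).
  B is 6 units south of C: delta (east=+0, north=-6); B at (east=2, north=-4).
  A is 3 units south of B: delta (east=+0, north=-3); A at (east=2, north=-7).
Therefore A relative to D: (east=2, north=-7).

Answer: A is at (east=2, north=-7) relative to D.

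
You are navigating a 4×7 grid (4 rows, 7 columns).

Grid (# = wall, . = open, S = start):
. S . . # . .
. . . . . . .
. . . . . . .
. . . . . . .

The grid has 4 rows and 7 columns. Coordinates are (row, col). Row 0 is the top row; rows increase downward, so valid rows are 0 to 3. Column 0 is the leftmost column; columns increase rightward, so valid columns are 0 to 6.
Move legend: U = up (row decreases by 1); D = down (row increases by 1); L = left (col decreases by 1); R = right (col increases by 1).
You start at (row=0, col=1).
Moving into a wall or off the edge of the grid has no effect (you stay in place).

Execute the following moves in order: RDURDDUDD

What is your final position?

Start: (row=0, col=1)
  R (right): (row=0, col=1) -> (row=0, col=2)
  D (down): (row=0, col=2) -> (row=1, col=2)
  U (up): (row=1, col=2) -> (row=0, col=2)
  R (right): (row=0, col=2) -> (row=0, col=3)
  D (down): (row=0, col=3) -> (row=1, col=3)
  D (down): (row=1, col=3) -> (row=2, col=3)
  U (up): (row=2, col=3) -> (row=1, col=3)
  D (down): (row=1, col=3) -> (row=2, col=3)
  D (down): (row=2, col=3) -> (row=3, col=3)
Final: (row=3, col=3)

Answer: Final position: (row=3, col=3)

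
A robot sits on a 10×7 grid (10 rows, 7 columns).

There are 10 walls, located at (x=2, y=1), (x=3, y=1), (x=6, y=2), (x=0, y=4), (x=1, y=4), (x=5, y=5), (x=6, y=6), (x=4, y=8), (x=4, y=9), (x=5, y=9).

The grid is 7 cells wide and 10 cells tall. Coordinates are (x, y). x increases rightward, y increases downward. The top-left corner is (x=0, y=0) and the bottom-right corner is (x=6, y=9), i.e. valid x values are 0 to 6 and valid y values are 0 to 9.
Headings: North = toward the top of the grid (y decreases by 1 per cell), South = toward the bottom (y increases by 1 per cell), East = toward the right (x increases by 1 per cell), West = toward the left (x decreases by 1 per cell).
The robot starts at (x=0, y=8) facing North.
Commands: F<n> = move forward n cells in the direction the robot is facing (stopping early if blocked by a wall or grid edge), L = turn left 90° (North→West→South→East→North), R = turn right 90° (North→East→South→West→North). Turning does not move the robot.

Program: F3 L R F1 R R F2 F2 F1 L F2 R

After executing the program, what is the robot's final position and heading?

Answer: Final position: (x=2, y=9), facing South

Derivation:
Start: (x=0, y=8), facing North
  F3: move forward 3, now at (x=0, y=5)
  L: turn left, now facing West
  R: turn right, now facing North
  F1: move forward 0/1 (blocked), now at (x=0, y=5)
  R: turn right, now facing East
  R: turn right, now facing South
  F2: move forward 2, now at (x=0, y=7)
  F2: move forward 2, now at (x=0, y=9)
  F1: move forward 0/1 (blocked), now at (x=0, y=9)
  L: turn left, now facing East
  F2: move forward 2, now at (x=2, y=9)
  R: turn right, now facing South
Final: (x=2, y=9), facing South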